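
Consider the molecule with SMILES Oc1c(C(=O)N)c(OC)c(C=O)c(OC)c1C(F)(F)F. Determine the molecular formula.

C11H10F3NO5

Walk through each heavy atom and fill implicit hydrogens from standard valence (C 4, N 3, O 2, S 2, halogen 1); for lowercase aromatic atoms, an aromatic c carries 1 H when it has two neighbours and 0 H with three, and aromatic n carries 0 H:
  atom 1: O, bond orders sum to 1 (valence 2) → 1 H
  atom 2: aromatic c, 3 neighbours → 0 H
  atom 3: aromatic c, 3 neighbours → 0 H
  atom 4: C, bond orders sum to 4 (valence 4) → 0 H
  atom 5: O, bond orders sum to 2 (valence 2) → 0 H
  atom 6: N, bond orders sum to 1 (valence 3) → 2 H
  atom 7: aromatic c, 3 neighbours → 0 H
  atom 8: O, bond orders sum to 2 (valence 2) → 0 H
  atom 9: C, bond orders sum to 1 (valence 4) → 3 H
  atom 10: aromatic c, 3 neighbours → 0 H
  atom 11: C, bond orders sum to 3 (valence 4) → 1 H
  atom 12: O, bond orders sum to 2 (valence 2) → 0 H
  atom 13: aromatic c, 3 neighbours → 0 H
  atom 14: O, bond orders sum to 2 (valence 2) → 0 H
  atom 15: C, bond orders sum to 1 (valence 4) → 3 H
  atom 16: aromatic c, 3 neighbours → 0 H
  atom 17: C, bond orders sum to 4 (valence 4) → 0 H
  atom 18: F (halogen, monovalent) → 0 H
  atom 19: F (halogen, monovalent) → 0 H
  atom 20: F (halogen, monovalent) → 0 H
Totals → C:11, H:10, F:3, N:1, O:5.
In Hill order: C11H10F3NO5.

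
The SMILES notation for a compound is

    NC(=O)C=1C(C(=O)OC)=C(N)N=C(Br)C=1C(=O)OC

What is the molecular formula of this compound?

C10H10BrN3O5

Walk through each heavy atom and fill implicit hydrogens from standard valence (C 4, N 3, O 2, S 2, halogen 1):
  atom 1: N, bond orders sum to 1 (valence 3) → 2 H
  atom 2: C, bond orders sum to 4 (valence 4) → 0 H
  atom 3: O, bond orders sum to 2 (valence 2) → 0 H
  atom 4: C, bond orders sum to 4 (valence 4) → 0 H
  atom 5: C, bond orders sum to 4 (valence 4) → 0 H
  atom 6: C, bond orders sum to 4 (valence 4) → 0 H
  atom 7: O, bond orders sum to 2 (valence 2) → 0 H
  atom 8: O, bond orders sum to 2 (valence 2) → 0 H
  atom 9: C, bond orders sum to 1 (valence 4) → 3 H
  atom 10: C, bond orders sum to 4 (valence 4) → 0 H
  atom 11: N, bond orders sum to 1 (valence 3) → 2 H
  atom 12: N, bond orders sum to 3 (valence 3) → 0 H
  atom 13: C, bond orders sum to 4 (valence 4) → 0 H
  atom 14: Br (halogen, monovalent) → 0 H
  atom 15: C, bond orders sum to 4 (valence 4) → 0 H
  atom 16: C, bond orders sum to 4 (valence 4) → 0 H
  atom 17: O, bond orders sum to 2 (valence 2) → 0 H
  atom 18: O, bond orders sum to 2 (valence 2) → 0 H
  atom 19: C, bond orders sum to 1 (valence 4) → 3 H
Totals → C:10, H:10, Br:1, N:3, O:5.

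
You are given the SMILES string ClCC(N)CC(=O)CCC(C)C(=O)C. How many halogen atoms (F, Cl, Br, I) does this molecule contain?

Halogen atoms appear at heavy-atom position 1 (1×Cl).
Other groups present: 2 ketone, 1 primary amine.
Halogen count: 1.

1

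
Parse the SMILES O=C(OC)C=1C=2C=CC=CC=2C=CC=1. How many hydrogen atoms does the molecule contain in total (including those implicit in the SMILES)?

10

Walk through each heavy atom and fill implicit hydrogens from standard valence (C 4, N 3, O 2, S 2, halogen 1):
  atom 1: O, bond orders sum to 2 (valence 2) → 0 H
  atom 2: C, bond orders sum to 4 (valence 4) → 0 H
  atom 3: O, bond orders sum to 2 (valence 2) → 0 H
  atom 4: C, bond orders sum to 1 (valence 4) → 3 H
  atom 5: C, bond orders sum to 4 (valence 4) → 0 H
  atom 6: C, bond orders sum to 4 (valence 4) → 0 H
  atom 7: C, bond orders sum to 3 (valence 4) → 1 H
  atom 8: C, bond orders sum to 3 (valence 4) → 1 H
  atom 9: C, bond orders sum to 3 (valence 4) → 1 H
  atom 10: C, bond orders sum to 3 (valence 4) → 1 H
  atom 11: C, bond orders sum to 4 (valence 4) → 0 H
  atom 12: C, bond orders sum to 3 (valence 4) → 1 H
  atom 13: C, bond orders sum to 3 (valence 4) → 1 H
  atom 14: C, bond orders sum to 3 (valence 4) → 1 H
Total hydrogens: 10.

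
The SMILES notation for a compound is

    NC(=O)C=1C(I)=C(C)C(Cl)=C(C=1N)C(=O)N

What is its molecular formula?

C9H9ClIN3O2

Walk through each heavy atom and fill implicit hydrogens from standard valence (C 4, N 3, O 2, S 2, halogen 1):
  atom 1: N, bond orders sum to 1 (valence 3) → 2 H
  atom 2: C, bond orders sum to 4 (valence 4) → 0 H
  atom 3: O, bond orders sum to 2 (valence 2) → 0 H
  atom 4: C, bond orders sum to 4 (valence 4) → 0 H
  atom 5: C, bond orders sum to 4 (valence 4) → 0 H
  atom 6: I (halogen, monovalent) → 0 H
  atom 7: C, bond orders sum to 4 (valence 4) → 0 H
  atom 8: C, bond orders sum to 1 (valence 4) → 3 H
  atom 9: C, bond orders sum to 4 (valence 4) → 0 H
  atom 10: Cl (halogen, monovalent) → 0 H
  atom 11: C, bond orders sum to 4 (valence 4) → 0 H
  atom 12: C, bond orders sum to 4 (valence 4) → 0 H
  atom 13: N, bond orders sum to 1 (valence 3) → 2 H
  atom 14: C, bond orders sum to 4 (valence 4) → 0 H
  atom 15: O, bond orders sum to 2 (valence 2) → 0 H
  atom 16: N, bond orders sum to 1 (valence 3) → 2 H
Totals → C:9, H:9, Cl:1, I:1, N:3, O:2.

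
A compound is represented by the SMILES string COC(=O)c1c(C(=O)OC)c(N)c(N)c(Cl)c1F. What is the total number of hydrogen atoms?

Walk through each heavy atom and fill implicit hydrogens from standard valence (C 4, N 3, O 2, S 2, halogen 1); for lowercase aromatic atoms, an aromatic c carries 1 H when it has two neighbours and 0 H with three, and aromatic n carries 0 H:
  atom 1: C, bond orders sum to 1 (valence 4) → 3 H
  atom 2: O, bond orders sum to 2 (valence 2) → 0 H
  atom 3: C, bond orders sum to 4 (valence 4) → 0 H
  atom 4: O, bond orders sum to 2 (valence 2) → 0 H
  atom 5: aromatic c, 3 neighbours → 0 H
  atom 6: aromatic c, 3 neighbours → 0 H
  atom 7: C, bond orders sum to 4 (valence 4) → 0 H
  atom 8: O, bond orders sum to 2 (valence 2) → 0 H
  atom 9: O, bond orders sum to 2 (valence 2) → 0 H
  atom 10: C, bond orders sum to 1 (valence 4) → 3 H
  atom 11: aromatic c, 3 neighbours → 0 H
  atom 12: N, bond orders sum to 1 (valence 3) → 2 H
  atom 13: aromatic c, 3 neighbours → 0 H
  atom 14: N, bond orders sum to 1 (valence 3) → 2 H
  atom 15: aromatic c, 3 neighbours → 0 H
  atom 16: Cl (halogen, monovalent) → 0 H
  atom 17: aromatic c, 3 neighbours → 0 H
  atom 18: F (halogen, monovalent) → 0 H
Total hydrogens: 10.

10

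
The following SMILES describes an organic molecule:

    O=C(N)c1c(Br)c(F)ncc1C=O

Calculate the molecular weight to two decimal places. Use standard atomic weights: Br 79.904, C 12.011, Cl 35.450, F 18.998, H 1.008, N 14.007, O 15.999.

247.02 g/mol

First, the molecular formula is C7H4BrFN2O2 (counting implicit H from valence).
  Br: 1 × 79.904 = 79.904
  C: 7 × 12.011 = 84.077
  F: 1 × 18.998 = 18.998
  H: 4 × 1.008 = 4.032
  N: 2 × 14.007 = 28.014
  O: 2 × 15.999 = 31.998
Sum: 1×79.904 + 7×12.011 + 1×18.998 + 4×1.008 + 2×14.007 + 2×15.999 = 247.023 → 247.02 g/mol.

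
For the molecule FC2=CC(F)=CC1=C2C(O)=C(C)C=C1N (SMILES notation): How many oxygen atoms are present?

1

Scan the SMILES for O atoms (remember two-letter symbols like Cl and Br are single atoms).
Oxygen count: 1.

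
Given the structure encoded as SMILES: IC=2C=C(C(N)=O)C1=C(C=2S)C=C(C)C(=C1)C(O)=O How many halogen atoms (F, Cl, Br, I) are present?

1

Halogen atoms appear at heavy-atom position 1 (1×I).
Other groups present: 1 amide, 1 carboxylic acid, 1 thiol.
Halogen count: 1.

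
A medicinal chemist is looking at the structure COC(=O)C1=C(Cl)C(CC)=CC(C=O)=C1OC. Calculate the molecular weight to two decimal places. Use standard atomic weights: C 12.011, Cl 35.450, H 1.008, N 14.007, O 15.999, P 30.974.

256.68 g/mol

First, the molecular formula is C12H13ClO4 (counting implicit H from valence).
  C: 12 × 12.011 = 144.132
  Cl: 1 × 35.450 = 35.450
  H: 13 × 1.008 = 13.104
  O: 4 × 15.999 = 63.996
Sum: 12×12.011 + 1×35.450 + 13×1.008 + 4×15.999 = 256.682 → 256.68 g/mol.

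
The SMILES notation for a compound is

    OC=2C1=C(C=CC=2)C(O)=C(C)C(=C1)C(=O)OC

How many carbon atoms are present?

Count every carbon token in the SMILES (each C, including those in ring-closure positions and inside branches).
Carbon count: 13.

13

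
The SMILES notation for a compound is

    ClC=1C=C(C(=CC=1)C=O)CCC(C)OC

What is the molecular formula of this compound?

C12H15ClO2

Walk through each heavy atom and fill implicit hydrogens from standard valence (C 4, N 3, O 2, S 2, halogen 1):
  atom 1: Cl (halogen, monovalent) → 0 H
  atom 2: C, bond orders sum to 4 (valence 4) → 0 H
  atom 3: C, bond orders sum to 3 (valence 4) → 1 H
  atom 4: C, bond orders sum to 4 (valence 4) → 0 H
  atom 5: C, bond orders sum to 4 (valence 4) → 0 H
  atom 6: C, bond orders sum to 3 (valence 4) → 1 H
  atom 7: C, bond orders sum to 3 (valence 4) → 1 H
  atom 8: C, bond orders sum to 3 (valence 4) → 1 H
  atom 9: O, bond orders sum to 2 (valence 2) → 0 H
  atom 10: C, bond orders sum to 2 (valence 4) → 2 H
  atom 11: C, bond orders sum to 2 (valence 4) → 2 H
  atom 12: C, bond orders sum to 3 (valence 4) → 1 H
  atom 13: C, bond orders sum to 1 (valence 4) → 3 H
  atom 14: O, bond orders sum to 2 (valence 2) → 0 H
  atom 15: C, bond orders sum to 1 (valence 4) → 3 H
Totals → C:12, H:15, Cl:1, O:2.
In Hill order: C12H15ClO2.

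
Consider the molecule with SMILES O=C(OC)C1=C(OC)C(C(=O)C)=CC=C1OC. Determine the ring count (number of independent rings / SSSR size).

In SMILES, each pair of matching ring-closure digits denotes one ring-closing bond; the number of such bonds equals the number of independent rings.
Ring-closure bonds here: 1.

1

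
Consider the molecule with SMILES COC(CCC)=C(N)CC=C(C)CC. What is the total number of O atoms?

1

Scan the SMILES for O atoms (remember two-letter symbols like Cl and Br are single atoms).
Oxygen count: 1.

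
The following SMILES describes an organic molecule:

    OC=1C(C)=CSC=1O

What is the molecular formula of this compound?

Walk through each heavy atom and fill implicit hydrogens from standard valence (C 4, N 3, O 2, S 2, halogen 1):
  atom 1: O, bond orders sum to 1 (valence 2) → 1 H
  atom 2: C, bond orders sum to 4 (valence 4) → 0 H
  atom 3: C, bond orders sum to 4 (valence 4) → 0 H
  atom 4: C, bond orders sum to 1 (valence 4) → 3 H
  atom 5: C, bond orders sum to 3 (valence 4) → 1 H
  atom 6: S, bond orders sum to 2 (valence 2) → 0 H
  atom 7: C, bond orders sum to 4 (valence 4) → 0 H
  atom 8: O, bond orders sum to 1 (valence 2) → 1 H
Totals → C:5, H:6, O:2, S:1.
In Hill order: C5H6O2S.

C5H6O2S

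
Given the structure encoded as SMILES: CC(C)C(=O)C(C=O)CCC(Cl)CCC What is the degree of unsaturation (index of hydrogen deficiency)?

Degree of unsaturation = (number of rings) + (number of π bonds).
Ring closures in the SMILES: 0.
π bonds: 2 double bonds (each 1 DoU) → 2 DoU from unsaturation.
Total DoU = 0 + 2 = 2.

2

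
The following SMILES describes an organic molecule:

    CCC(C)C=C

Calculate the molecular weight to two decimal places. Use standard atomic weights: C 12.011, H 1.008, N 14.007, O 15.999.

First, the molecular formula is C6H12 (counting implicit H from valence).
  C: 6 × 12.011 = 72.066
  H: 12 × 1.008 = 12.096
Sum: 6×12.011 + 12×1.008 = 84.162 → 84.16 g/mol.

84.16 g/mol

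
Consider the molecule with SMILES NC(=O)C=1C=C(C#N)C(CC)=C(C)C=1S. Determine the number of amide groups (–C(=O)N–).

1

The amide motif appears at heavy-atom position 2 in the SMILES.
Other groups present: 1 nitrile, 1 thiol.
Amide count: 1.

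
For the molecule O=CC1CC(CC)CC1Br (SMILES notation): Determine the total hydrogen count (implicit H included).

13

Walk through each heavy atom and fill implicit hydrogens from standard valence (C 4, N 3, O 2, S 2, halogen 1):
  atom 1: O, bond orders sum to 2 (valence 2) → 0 H
  atom 2: C, bond orders sum to 3 (valence 4) → 1 H
  atom 3: C, bond orders sum to 3 (valence 4) → 1 H
  atom 4: C, bond orders sum to 2 (valence 4) → 2 H
  atom 5: C, bond orders sum to 3 (valence 4) → 1 H
  atom 6: C, bond orders sum to 2 (valence 4) → 2 H
  atom 7: C, bond orders sum to 1 (valence 4) → 3 H
  atom 8: C, bond orders sum to 2 (valence 4) → 2 H
  atom 9: C, bond orders sum to 3 (valence 4) → 1 H
  atom 10: Br (halogen, monovalent) → 0 H
Total hydrogens: 13.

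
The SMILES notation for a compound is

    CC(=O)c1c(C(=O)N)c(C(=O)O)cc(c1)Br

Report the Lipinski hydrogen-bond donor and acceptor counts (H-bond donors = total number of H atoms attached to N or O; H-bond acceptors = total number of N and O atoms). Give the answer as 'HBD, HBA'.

3, 5

Donors: find every N or O and count the H atoms it carries.
  atom 3 (O): bond orders sum to 2 → 0 H
  atom 7 (O): bond orders sum to 2 → 0 H
  atom 8 (N): bond orders sum to 1 → 2 H
  atom 11 (O): bond orders sum to 2 → 0 H
  atom 12 (O): bond orders sum to 1 → 1 H
Lipinski HBD = 3.
Acceptors: N atoms = 1, O atoms = 4 → HBA = 5.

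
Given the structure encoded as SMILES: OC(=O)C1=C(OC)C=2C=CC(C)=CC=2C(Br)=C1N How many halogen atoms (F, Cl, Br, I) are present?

1

Halogen atoms appear at heavy-atom position 16 (1×Br).
Other groups present: 1 carboxylic acid, 1 ether, 1 primary amine.
Halogen count: 1.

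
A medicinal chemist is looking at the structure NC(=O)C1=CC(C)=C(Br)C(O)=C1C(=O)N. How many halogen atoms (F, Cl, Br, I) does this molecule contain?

Halogen atoms appear at heavy-atom position 9 (1×Br).
Other groups present: 2 amide, 1 hydroxyl.
Halogen count: 1.

1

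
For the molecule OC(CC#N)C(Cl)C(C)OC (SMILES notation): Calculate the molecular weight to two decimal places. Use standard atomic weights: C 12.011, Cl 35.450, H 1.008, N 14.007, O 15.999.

First, the molecular formula is C7H12ClNO2 (counting implicit H from valence).
  C: 7 × 12.011 = 84.077
  Cl: 1 × 35.450 = 35.450
  H: 12 × 1.008 = 12.096
  N: 1 × 14.007 = 14.007
  O: 2 × 15.999 = 31.998
Sum: 7×12.011 + 1×35.450 + 12×1.008 + 1×14.007 + 2×15.999 = 177.628 → 177.63 g/mol.

177.63 g/mol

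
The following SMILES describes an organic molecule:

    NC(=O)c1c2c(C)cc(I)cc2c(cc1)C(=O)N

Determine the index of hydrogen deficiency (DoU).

9

Molecular formula: C13H11IN2O2.
DoU = (2C + 2 + N − H − X) / 2, where X is the halogen count and O/S are ignored.
    = (2·13 + 2 + 2 − 11 − 1) / 2 = 18 / 2 = 9.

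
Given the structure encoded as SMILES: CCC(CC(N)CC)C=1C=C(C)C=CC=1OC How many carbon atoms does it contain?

15

Count every carbon token in the SMILES (each C, including those in ring-closure positions and inside branches).
Carbon count: 15.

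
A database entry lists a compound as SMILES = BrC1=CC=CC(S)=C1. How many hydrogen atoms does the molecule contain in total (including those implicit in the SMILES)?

Walk through each heavy atom and fill implicit hydrogens from standard valence (C 4, N 3, O 2, S 2, halogen 1):
  atom 1: Br (halogen, monovalent) → 0 H
  atom 2: C, bond orders sum to 4 (valence 4) → 0 H
  atom 3: C, bond orders sum to 3 (valence 4) → 1 H
  atom 4: C, bond orders sum to 3 (valence 4) → 1 H
  atom 5: C, bond orders sum to 3 (valence 4) → 1 H
  atom 6: C, bond orders sum to 4 (valence 4) → 0 H
  atom 7: S, bond orders sum to 1 (valence 2) → 1 H
  atom 8: C, bond orders sum to 3 (valence 4) → 1 H
Total hydrogens: 5.

5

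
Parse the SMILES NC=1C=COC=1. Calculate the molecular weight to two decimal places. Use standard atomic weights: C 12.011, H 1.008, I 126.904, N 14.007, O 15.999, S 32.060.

First, the molecular formula is C4H5NO (counting implicit H from valence).
  C: 4 × 12.011 = 48.044
  H: 5 × 1.008 = 5.040
  N: 1 × 14.007 = 14.007
  O: 1 × 15.999 = 15.999
Sum: 4×12.011 + 5×1.008 + 1×14.007 + 1×15.999 = 83.090 → 83.09 g/mol.

83.09 g/mol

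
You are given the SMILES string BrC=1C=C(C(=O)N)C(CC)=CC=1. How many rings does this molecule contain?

In SMILES, each pair of matching ring-closure digits denotes one ring-closing bond; the number of such bonds equals the number of independent rings.
Ring-closure bonds here: 1.

1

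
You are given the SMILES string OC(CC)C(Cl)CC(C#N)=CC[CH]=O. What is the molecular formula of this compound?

C10H14ClNO2

Walk through each heavy atom and fill implicit hydrogens from standard valence (C 4, N 3, O 2, S 2, halogen 1):
  atom 1: O, bond orders sum to 1 (valence 2) → 1 H
  atom 2: C, bond orders sum to 3 (valence 4) → 1 H
  atom 3: C, bond orders sum to 2 (valence 4) → 2 H
  atom 4: C, bond orders sum to 1 (valence 4) → 3 H
  atom 5: C, bond orders sum to 3 (valence 4) → 1 H
  atom 6: Cl (halogen, monovalent) → 0 H
  atom 7: C, bond orders sum to 2 (valence 4) → 2 H
  atom 8: C, bond orders sum to 4 (valence 4) → 0 H
  atom 9: C, bond orders sum to 4 (valence 4) → 0 H
  atom 10: N, bond orders sum to 3 (valence 3) → 0 H
  atom 11: C, bond orders sum to 3 (valence 4) → 1 H
  atom 12: C, bond orders sum to 2 (valence 4) → 2 H
  atom 13: C with explicit H count 1
  atom 14: O, bond orders sum to 2 (valence 2) → 0 H
Totals → C:10, H:14, Cl:1, N:1, O:2.
In Hill order: C10H14ClNO2.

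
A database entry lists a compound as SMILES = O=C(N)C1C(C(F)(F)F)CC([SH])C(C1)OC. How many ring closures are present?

1

In SMILES, each pair of matching ring-closure digits denotes one ring-closing bond; the number of such bonds equals the number of independent rings.
Ring-closure bonds here: 1.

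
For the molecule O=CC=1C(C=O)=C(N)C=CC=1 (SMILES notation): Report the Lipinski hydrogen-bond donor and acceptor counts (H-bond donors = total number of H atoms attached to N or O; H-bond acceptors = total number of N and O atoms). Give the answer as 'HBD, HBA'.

2, 3

Donors: find every N or O and count the H atoms it carries.
  atom 1 (O): bond orders sum to 2 → 0 H
  atom 6 (O): bond orders sum to 2 → 0 H
  atom 8 (N): bond orders sum to 1 → 2 H
Lipinski HBD = 2.
Acceptors: N atoms = 1, O atoms = 2 → HBA = 3.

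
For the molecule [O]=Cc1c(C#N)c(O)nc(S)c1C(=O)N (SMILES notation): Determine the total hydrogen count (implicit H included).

5

Walk through each heavy atom and fill implicit hydrogens from standard valence (C 4, N 3, O 2, S 2, halogen 1); for lowercase aromatic atoms, an aromatic c carries 1 H when it has two neighbours and 0 H with three, and aromatic n carries 0 H:
  atom 1: O with explicit H count 0
  atom 2: C, bond orders sum to 3 (valence 4) → 1 H
  atom 3: aromatic c, 3 neighbours → 0 H
  atom 4: aromatic c, 3 neighbours → 0 H
  atom 5: C, bond orders sum to 4 (valence 4) → 0 H
  atom 6: N, bond orders sum to 3 (valence 3) → 0 H
  atom 7: aromatic c, 3 neighbours → 0 H
  atom 8: O, bond orders sum to 1 (valence 2) → 1 H
  atom 9: aromatic n, 2 neighbours → 0 H
  atom 10: aromatic c, 3 neighbours → 0 H
  atom 11: S, bond orders sum to 1 (valence 2) → 1 H
  atom 12: aromatic c, 3 neighbours → 0 H
  atom 13: C, bond orders sum to 4 (valence 4) → 0 H
  atom 14: O, bond orders sum to 2 (valence 2) → 0 H
  atom 15: N, bond orders sum to 1 (valence 3) → 2 H
Total hydrogens: 5.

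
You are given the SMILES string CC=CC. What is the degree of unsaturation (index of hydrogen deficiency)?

Molecular formula: C4H8.
DoU = (2C + 2 + N − H − X) / 2, where X is the halogen count and O/S are ignored.
    = (2·4 + 2 + 0 − 8 − 0) / 2 = 2 / 2 = 1.

1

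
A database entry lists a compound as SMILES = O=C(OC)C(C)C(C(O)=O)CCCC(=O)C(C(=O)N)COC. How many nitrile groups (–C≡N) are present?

0

Scan the SMILES for the nitrile motif — none present.
Groups that are present: 1 amide, 1 carboxylic acid, 1 ester, 1 ether, 1 ketone.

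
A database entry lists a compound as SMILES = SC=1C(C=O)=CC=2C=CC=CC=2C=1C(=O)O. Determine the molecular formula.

C12H8O3S

Walk through each heavy atom and fill implicit hydrogens from standard valence (C 4, N 3, O 2, S 2, halogen 1):
  atom 1: S, bond orders sum to 1 (valence 2) → 1 H
  atom 2: C, bond orders sum to 4 (valence 4) → 0 H
  atom 3: C, bond orders sum to 4 (valence 4) → 0 H
  atom 4: C, bond orders sum to 3 (valence 4) → 1 H
  atom 5: O, bond orders sum to 2 (valence 2) → 0 H
  atom 6: C, bond orders sum to 3 (valence 4) → 1 H
  atom 7: C, bond orders sum to 4 (valence 4) → 0 H
  atom 8: C, bond orders sum to 3 (valence 4) → 1 H
  atom 9: C, bond orders sum to 3 (valence 4) → 1 H
  atom 10: C, bond orders sum to 3 (valence 4) → 1 H
  atom 11: C, bond orders sum to 3 (valence 4) → 1 H
  atom 12: C, bond orders sum to 4 (valence 4) → 0 H
  atom 13: C, bond orders sum to 4 (valence 4) → 0 H
  atom 14: C, bond orders sum to 4 (valence 4) → 0 H
  atom 15: O, bond orders sum to 2 (valence 2) → 0 H
  atom 16: O, bond orders sum to 1 (valence 2) → 1 H
Totals → C:12, H:8, O:3, S:1.
In Hill order: C12H8O3S.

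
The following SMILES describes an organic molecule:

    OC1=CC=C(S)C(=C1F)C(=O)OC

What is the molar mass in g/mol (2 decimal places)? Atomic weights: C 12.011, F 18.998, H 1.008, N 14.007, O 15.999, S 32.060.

202.20 g/mol

First, the molecular formula is C8H7FO3S (counting implicit H from valence).
  C: 8 × 12.011 = 96.088
  F: 1 × 18.998 = 18.998
  H: 7 × 1.008 = 7.056
  O: 3 × 15.999 = 47.997
  S: 1 × 32.060 = 32.060
Sum: 8×12.011 + 1×18.998 + 7×1.008 + 3×15.999 + 1×32.060 = 202.199 → 202.20 g/mol.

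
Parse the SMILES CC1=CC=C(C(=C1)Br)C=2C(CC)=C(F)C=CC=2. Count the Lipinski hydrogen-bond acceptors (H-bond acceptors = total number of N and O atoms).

0

N atoms: 0; O atoms: 0.
Lipinski HBA = 0 + 0 = 0.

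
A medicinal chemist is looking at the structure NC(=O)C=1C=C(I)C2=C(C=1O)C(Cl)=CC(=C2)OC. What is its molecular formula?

C12H9ClINO3

Walk through each heavy atom and fill implicit hydrogens from standard valence (C 4, N 3, O 2, S 2, halogen 1):
  atom 1: N, bond orders sum to 1 (valence 3) → 2 H
  atom 2: C, bond orders sum to 4 (valence 4) → 0 H
  atom 3: O, bond orders sum to 2 (valence 2) → 0 H
  atom 4: C, bond orders sum to 4 (valence 4) → 0 H
  atom 5: C, bond orders sum to 3 (valence 4) → 1 H
  atom 6: C, bond orders sum to 4 (valence 4) → 0 H
  atom 7: I (halogen, monovalent) → 0 H
  atom 8: C, bond orders sum to 4 (valence 4) → 0 H
  atom 9: C, bond orders sum to 4 (valence 4) → 0 H
  atom 10: C, bond orders sum to 4 (valence 4) → 0 H
  atom 11: O, bond orders sum to 1 (valence 2) → 1 H
  atom 12: C, bond orders sum to 4 (valence 4) → 0 H
  atom 13: Cl (halogen, monovalent) → 0 H
  atom 14: C, bond orders sum to 3 (valence 4) → 1 H
  atom 15: C, bond orders sum to 4 (valence 4) → 0 H
  atom 16: C, bond orders sum to 3 (valence 4) → 1 H
  atom 17: O, bond orders sum to 2 (valence 2) → 0 H
  atom 18: C, bond orders sum to 1 (valence 4) → 3 H
Totals → C:12, H:9, Cl:1, I:1, N:1, O:3.
In Hill order: C12H9ClINO3.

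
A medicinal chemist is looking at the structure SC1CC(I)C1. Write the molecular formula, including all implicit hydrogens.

Walk through each heavy atom and fill implicit hydrogens from standard valence (C 4, N 3, O 2, S 2, halogen 1):
  atom 1: S, bond orders sum to 1 (valence 2) → 1 H
  atom 2: C, bond orders sum to 3 (valence 4) → 1 H
  atom 3: C, bond orders sum to 2 (valence 4) → 2 H
  atom 4: C, bond orders sum to 3 (valence 4) → 1 H
  atom 5: I (halogen, monovalent) → 0 H
  atom 6: C, bond orders sum to 2 (valence 4) → 2 H
Totals → C:4, H:7, I:1, S:1.

C4H7IS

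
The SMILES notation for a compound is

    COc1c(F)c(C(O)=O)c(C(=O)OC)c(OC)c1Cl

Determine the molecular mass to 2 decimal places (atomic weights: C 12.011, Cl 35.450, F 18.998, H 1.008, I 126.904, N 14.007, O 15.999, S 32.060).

292.64 g/mol

First, the molecular formula is C11H10ClFO6 (counting implicit H from valence).
  C: 11 × 12.011 = 132.121
  Cl: 1 × 35.450 = 35.450
  F: 1 × 18.998 = 18.998
  H: 10 × 1.008 = 10.080
  O: 6 × 15.999 = 95.994
Sum: 11×12.011 + 1×35.450 + 1×18.998 + 10×1.008 + 6×15.999 = 292.643 → 292.64 g/mol.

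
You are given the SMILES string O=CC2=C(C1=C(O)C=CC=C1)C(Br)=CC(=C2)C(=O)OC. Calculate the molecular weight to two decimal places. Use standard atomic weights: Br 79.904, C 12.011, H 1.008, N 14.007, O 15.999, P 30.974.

First, the molecular formula is C15H11BrO4 (counting implicit H from valence).
  Br: 1 × 79.904 = 79.904
  C: 15 × 12.011 = 180.165
  H: 11 × 1.008 = 11.088
  O: 4 × 15.999 = 63.996
Sum: 1×79.904 + 15×12.011 + 11×1.008 + 4×15.999 = 335.153 → 335.15 g/mol.

335.15 g/mol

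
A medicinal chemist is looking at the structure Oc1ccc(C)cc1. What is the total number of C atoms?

Count every carbon token in the SMILES (each C, including those in ring-closure positions and inside branches).
Carbon count: 7.

7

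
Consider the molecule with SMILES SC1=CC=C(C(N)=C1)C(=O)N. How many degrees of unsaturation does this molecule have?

Degree of unsaturation = (number of rings) + (number of π bonds).
Ring closures in the SMILES: 1.
π bonds: 4 double bonds (each 1 DoU) → 4 DoU from unsaturation.
Total DoU = 1 + 4 = 5.

5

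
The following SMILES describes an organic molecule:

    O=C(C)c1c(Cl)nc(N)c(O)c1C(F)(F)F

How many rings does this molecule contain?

In SMILES, each pair of matching ring-closure digits denotes one ring-closing bond; the number of such bonds equals the number of independent rings.
Ring-closure bonds here: 1.

1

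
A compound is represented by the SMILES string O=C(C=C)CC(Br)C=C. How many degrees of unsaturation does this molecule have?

Molecular formula: C7H9BrO.
DoU = (2C + 2 + N − H − X) / 2, where X is the halogen count and O/S are ignored.
    = (2·7 + 2 + 0 − 9 − 1) / 2 = 6 / 2 = 3.

3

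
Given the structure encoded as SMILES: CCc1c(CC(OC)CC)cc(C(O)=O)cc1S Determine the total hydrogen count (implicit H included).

20

Walk through each heavy atom and fill implicit hydrogens from standard valence (C 4, N 3, O 2, S 2, halogen 1); for lowercase aromatic atoms, an aromatic c carries 1 H when it has two neighbours and 0 H with three, and aromatic n carries 0 H:
  atom 1: C, bond orders sum to 1 (valence 4) → 3 H
  atom 2: C, bond orders sum to 2 (valence 4) → 2 H
  atom 3: aromatic c, 3 neighbours → 0 H
  atom 4: aromatic c, 3 neighbours → 0 H
  atom 5: C, bond orders sum to 2 (valence 4) → 2 H
  atom 6: C, bond orders sum to 3 (valence 4) → 1 H
  atom 7: O, bond orders sum to 2 (valence 2) → 0 H
  atom 8: C, bond orders sum to 1 (valence 4) → 3 H
  atom 9: C, bond orders sum to 2 (valence 4) → 2 H
  atom 10: C, bond orders sum to 1 (valence 4) → 3 H
  atom 11: aromatic c, 2 neighbours → 1 H
  atom 12: aromatic c, 3 neighbours → 0 H
  atom 13: C, bond orders sum to 4 (valence 4) → 0 H
  atom 14: O, bond orders sum to 1 (valence 2) → 1 H
  atom 15: O, bond orders sum to 2 (valence 2) → 0 H
  atom 16: aromatic c, 2 neighbours → 1 H
  atom 17: aromatic c, 3 neighbours → 0 H
  atom 18: S, bond orders sum to 1 (valence 2) → 1 H
Total hydrogens: 20.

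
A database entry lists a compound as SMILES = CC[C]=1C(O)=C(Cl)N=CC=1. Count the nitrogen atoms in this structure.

Scan the SMILES for N atoms (remember two-letter symbols like Cl and Br are single atoms).
Nitrogen count: 1.

1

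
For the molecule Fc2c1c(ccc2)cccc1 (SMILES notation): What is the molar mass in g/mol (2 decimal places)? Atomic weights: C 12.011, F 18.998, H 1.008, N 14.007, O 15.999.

146.16 g/mol

First, the molecular formula is C10H7F (counting implicit H from valence).
  C: 10 × 12.011 = 120.110
  F: 1 × 18.998 = 18.998
  H: 7 × 1.008 = 7.056
Sum: 10×12.011 + 1×18.998 + 7×1.008 = 146.164 → 146.16 g/mol.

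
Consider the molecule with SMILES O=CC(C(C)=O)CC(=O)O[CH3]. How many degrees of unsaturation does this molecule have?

3

Degree of unsaturation = (number of rings) + (number of π bonds).
Ring closures in the SMILES: 0.
π bonds: 3 double bonds (each 1 DoU) → 3 DoU from unsaturation.
Total DoU = 0 + 3 = 3.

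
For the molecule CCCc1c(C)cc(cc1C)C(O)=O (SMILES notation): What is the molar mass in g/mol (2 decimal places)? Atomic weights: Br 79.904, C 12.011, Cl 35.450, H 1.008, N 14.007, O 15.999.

First, the molecular formula is C12H16O2 (counting implicit H from valence).
  C: 12 × 12.011 = 144.132
  H: 16 × 1.008 = 16.128
  O: 2 × 15.999 = 31.998
Sum: 12×12.011 + 16×1.008 + 2×15.999 = 192.258 → 192.26 g/mol.

192.26 g/mol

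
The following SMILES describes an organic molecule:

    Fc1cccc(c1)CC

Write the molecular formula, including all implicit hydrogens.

Walk through each heavy atom and fill implicit hydrogens from standard valence (C 4, N 3, O 2, S 2, halogen 1); for lowercase aromatic atoms, an aromatic c carries 1 H when it has two neighbours and 0 H with three, and aromatic n carries 0 H:
  atom 1: F (halogen, monovalent) → 0 H
  atom 2: aromatic c, 3 neighbours → 0 H
  atom 3: aromatic c, 2 neighbours → 1 H
  atom 4: aromatic c, 2 neighbours → 1 H
  atom 5: aromatic c, 2 neighbours → 1 H
  atom 6: aromatic c, 3 neighbours → 0 H
  atom 7: aromatic c, 2 neighbours → 1 H
  atom 8: C, bond orders sum to 2 (valence 4) → 2 H
  atom 9: C, bond orders sum to 1 (valence 4) → 3 H
Totals → C:8, H:9, F:1.

C8H9F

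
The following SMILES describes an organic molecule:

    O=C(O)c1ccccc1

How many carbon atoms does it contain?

7

Count every carbon token in the SMILES (each C, including those in ring-closure positions and inside branches).
Carbon count: 7.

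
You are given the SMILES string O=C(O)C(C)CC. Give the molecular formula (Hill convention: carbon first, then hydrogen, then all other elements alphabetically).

C5H10O2

Walk through each heavy atom and fill implicit hydrogens from standard valence (C 4, N 3, O 2, S 2, halogen 1):
  atom 1: O, bond orders sum to 2 (valence 2) → 0 H
  atom 2: C, bond orders sum to 4 (valence 4) → 0 H
  atom 3: O, bond orders sum to 1 (valence 2) → 1 H
  atom 4: C, bond orders sum to 3 (valence 4) → 1 H
  atom 5: C, bond orders sum to 1 (valence 4) → 3 H
  atom 6: C, bond orders sum to 2 (valence 4) → 2 H
  atom 7: C, bond orders sum to 1 (valence 4) → 3 H
Totals → C:5, H:10, O:2.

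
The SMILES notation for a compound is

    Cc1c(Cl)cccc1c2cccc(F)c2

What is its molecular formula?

C13H10ClF

Walk through each heavy atom and fill implicit hydrogens from standard valence (C 4, N 3, O 2, S 2, halogen 1); for lowercase aromatic atoms, an aromatic c carries 1 H when it has two neighbours and 0 H with three, and aromatic n carries 0 H:
  atom 1: C, bond orders sum to 1 (valence 4) → 3 H
  atom 2: aromatic c, 3 neighbours → 0 H
  atom 3: aromatic c, 3 neighbours → 0 H
  atom 4: Cl (halogen, monovalent) → 0 H
  atom 5: aromatic c, 2 neighbours → 1 H
  atom 6: aromatic c, 2 neighbours → 1 H
  atom 7: aromatic c, 2 neighbours → 1 H
  atom 8: aromatic c, 3 neighbours → 0 H
  atom 9: aromatic c, 3 neighbours → 0 H
  atom 10: aromatic c, 2 neighbours → 1 H
  atom 11: aromatic c, 2 neighbours → 1 H
  atom 12: aromatic c, 2 neighbours → 1 H
  atom 13: aromatic c, 3 neighbours → 0 H
  atom 14: F (halogen, monovalent) → 0 H
  atom 15: aromatic c, 2 neighbours → 1 H
Totals → C:13, H:10, Cl:1, F:1.
In Hill order: C13H10ClF.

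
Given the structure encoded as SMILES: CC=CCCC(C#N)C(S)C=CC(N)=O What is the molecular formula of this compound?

C11H16N2OS

Walk through each heavy atom and fill implicit hydrogens from standard valence (C 4, N 3, O 2, S 2, halogen 1):
  atom 1: C, bond orders sum to 1 (valence 4) → 3 H
  atom 2: C, bond orders sum to 3 (valence 4) → 1 H
  atom 3: C, bond orders sum to 3 (valence 4) → 1 H
  atom 4: C, bond orders sum to 2 (valence 4) → 2 H
  atom 5: C, bond orders sum to 2 (valence 4) → 2 H
  atom 6: C, bond orders sum to 3 (valence 4) → 1 H
  atom 7: C, bond orders sum to 4 (valence 4) → 0 H
  atom 8: N, bond orders sum to 3 (valence 3) → 0 H
  atom 9: C, bond orders sum to 3 (valence 4) → 1 H
  atom 10: S, bond orders sum to 1 (valence 2) → 1 H
  atom 11: C, bond orders sum to 3 (valence 4) → 1 H
  atom 12: C, bond orders sum to 3 (valence 4) → 1 H
  atom 13: C, bond orders sum to 4 (valence 4) → 0 H
  atom 14: N, bond orders sum to 1 (valence 3) → 2 H
  atom 15: O, bond orders sum to 2 (valence 2) → 0 H
Totals → C:11, H:16, N:2, O:1, S:1.
In Hill order: C11H16N2OS.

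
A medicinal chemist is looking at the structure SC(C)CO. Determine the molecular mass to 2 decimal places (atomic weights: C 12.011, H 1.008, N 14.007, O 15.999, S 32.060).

92.16 g/mol

First, the molecular formula is C3H8OS (counting implicit H from valence).
  C: 3 × 12.011 = 36.033
  H: 8 × 1.008 = 8.064
  O: 1 × 15.999 = 15.999
  S: 1 × 32.060 = 32.060
Sum: 3×12.011 + 8×1.008 + 1×15.999 + 1×32.060 = 92.156 → 92.16 g/mol.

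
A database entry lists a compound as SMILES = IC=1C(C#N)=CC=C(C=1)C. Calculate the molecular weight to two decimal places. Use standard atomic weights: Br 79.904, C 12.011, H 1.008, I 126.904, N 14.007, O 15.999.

243.05 g/mol

First, the molecular formula is C8H6IN (counting implicit H from valence).
  C: 8 × 12.011 = 96.088
  H: 6 × 1.008 = 6.048
  I: 1 × 126.904 = 126.904
  N: 1 × 14.007 = 14.007
Sum: 8×12.011 + 6×1.008 + 1×126.904 + 1×14.007 = 243.047 → 243.05 g/mol.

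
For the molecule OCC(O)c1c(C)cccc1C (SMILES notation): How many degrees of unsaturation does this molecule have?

4

Molecular formula: C10H14O2.
DoU = (2C + 2 + N − H − X) / 2, where X is the halogen count and O/S are ignored.
    = (2·10 + 2 + 0 − 14 − 0) / 2 = 8 / 2 = 4.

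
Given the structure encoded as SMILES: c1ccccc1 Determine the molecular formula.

Walk through each heavy atom and fill implicit hydrogens from standard valence (C 4, N 3, O 2, S 2, halogen 1); for lowercase aromatic atoms, an aromatic c carries 1 H when it has two neighbours and 0 H with three, and aromatic n carries 0 H:
  atom 1: aromatic c, 2 neighbours → 1 H
  atom 2: aromatic c, 2 neighbours → 1 H
  atom 3: aromatic c, 2 neighbours → 1 H
  atom 4: aromatic c, 2 neighbours → 1 H
  atom 5: aromatic c, 2 neighbours → 1 H
  atom 6: aromatic c, 2 neighbours → 1 H
Totals → C:6, H:6.
In Hill order: C6H6.

C6H6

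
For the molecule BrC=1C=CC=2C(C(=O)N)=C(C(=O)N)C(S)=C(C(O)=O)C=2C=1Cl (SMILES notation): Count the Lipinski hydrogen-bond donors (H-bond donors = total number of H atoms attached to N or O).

Donors: find every N or O and count the H atoms it carries.
  atom 8 (O): bond orders sum to 2 → 0 H
  atom 9 (N): bond orders sum to 1 → 2 H
  atom 12 (O): bond orders sum to 2 → 0 H
  atom 13 (N): bond orders sum to 1 → 2 H
  atom 18 (O): bond orders sum to 1 → 1 H
  atom 19 (O): bond orders sum to 2 → 0 H
Lipinski HBD = 5.

5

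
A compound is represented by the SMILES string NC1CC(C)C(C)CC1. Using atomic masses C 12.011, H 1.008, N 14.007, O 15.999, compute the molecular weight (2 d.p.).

127.23 g/mol

First, the molecular formula is C8H17N (counting implicit H from valence).
  C: 8 × 12.011 = 96.088
  H: 17 × 1.008 = 17.136
  N: 1 × 14.007 = 14.007
Sum: 8×12.011 + 17×1.008 + 1×14.007 = 127.231 → 127.23 g/mol.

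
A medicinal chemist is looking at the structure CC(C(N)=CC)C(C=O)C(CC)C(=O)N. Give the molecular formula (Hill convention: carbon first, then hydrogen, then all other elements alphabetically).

C11H20N2O2

Walk through each heavy atom and fill implicit hydrogens from standard valence (C 4, N 3, O 2, S 2, halogen 1):
  atom 1: C, bond orders sum to 1 (valence 4) → 3 H
  atom 2: C, bond orders sum to 3 (valence 4) → 1 H
  atom 3: C, bond orders sum to 4 (valence 4) → 0 H
  atom 4: N, bond orders sum to 1 (valence 3) → 2 H
  atom 5: C, bond orders sum to 3 (valence 4) → 1 H
  atom 6: C, bond orders sum to 1 (valence 4) → 3 H
  atom 7: C, bond orders sum to 3 (valence 4) → 1 H
  atom 8: C, bond orders sum to 3 (valence 4) → 1 H
  atom 9: O, bond orders sum to 2 (valence 2) → 0 H
  atom 10: C, bond orders sum to 3 (valence 4) → 1 H
  atom 11: C, bond orders sum to 2 (valence 4) → 2 H
  atom 12: C, bond orders sum to 1 (valence 4) → 3 H
  atom 13: C, bond orders sum to 4 (valence 4) → 0 H
  atom 14: O, bond orders sum to 2 (valence 2) → 0 H
  atom 15: N, bond orders sum to 1 (valence 3) → 2 H
Totals → C:11, H:20, N:2, O:2.
In Hill order: C11H20N2O2.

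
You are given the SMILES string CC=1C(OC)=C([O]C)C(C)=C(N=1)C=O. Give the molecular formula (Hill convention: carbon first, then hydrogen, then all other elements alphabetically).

C10H13NO3

Walk through each heavy atom and fill implicit hydrogens from standard valence (C 4, N 3, O 2, S 2, halogen 1):
  atom 1: C, bond orders sum to 1 (valence 4) → 3 H
  atom 2: C, bond orders sum to 4 (valence 4) → 0 H
  atom 3: C, bond orders sum to 4 (valence 4) → 0 H
  atom 4: O, bond orders sum to 2 (valence 2) → 0 H
  atom 5: C, bond orders sum to 1 (valence 4) → 3 H
  atom 6: C, bond orders sum to 4 (valence 4) → 0 H
  atom 7: O with explicit H count 0
  atom 8: C, bond orders sum to 1 (valence 4) → 3 H
  atom 9: C, bond orders sum to 4 (valence 4) → 0 H
  atom 10: C, bond orders sum to 1 (valence 4) → 3 H
  atom 11: C, bond orders sum to 4 (valence 4) → 0 H
  atom 12: N, bond orders sum to 3 (valence 3) → 0 H
  atom 13: C, bond orders sum to 3 (valence 4) → 1 H
  atom 14: O, bond orders sum to 2 (valence 2) → 0 H
Totals → C:10, H:13, N:1, O:3.
In Hill order: C10H13NO3.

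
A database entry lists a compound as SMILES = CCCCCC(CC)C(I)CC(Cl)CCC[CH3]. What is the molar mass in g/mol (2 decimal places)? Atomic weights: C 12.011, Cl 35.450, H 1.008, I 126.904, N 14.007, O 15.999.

372.76 g/mol

First, the molecular formula is C15H30ClI (counting implicit H from valence).
  C: 15 × 12.011 = 180.165
  Cl: 1 × 35.450 = 35.450
  H: 30 × 1.008 = 30.240
  I: 1 × 126.904 = 126.904
Sum: 15×12.011 + 1×35.450 + 30×1.008 + 1×126.904 = 372.759 → 372.76 g/mol.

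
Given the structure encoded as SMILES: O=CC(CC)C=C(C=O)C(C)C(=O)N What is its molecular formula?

C10H15NO3

Walk through each heavy atom and fill implicit hydrogens from standard valence (C 4, N 3, O 2, S 2, halogen 1):
  atom 1: O, bond orders sum to 2 (valence 2) → 0 H
  atom 2: C, bond orders sum to 3 (valence 4) → 1 H
  atom 3: C, bond orders sum to 3 (valence 4) → 1 H
  atom 4: C, bond orders sum to 2 (valence 4) → 2 H
  atom 5: C, bond orders sum to 1 (valence 4) → 3 H
  atom 6: C, bond orders sum to 3 (valence 4) → 1 H
  atom 7: C, bond orders sum to 4 (valence 4) → 0 H
  atom 8: C, bond orders sum to 3 (valence 4) → 1 H
  atom 9: O, bond orders sum to 2 (valence 2) → 0 H
  atom 10: C, bond orders sum to 3 (valence 4) → 1 H
  atom 11: C, bond orders sum to 1 (valence 4) → 3 H
  atom 12: C, bond orders sum to 4 (valence 4) → 0 H
  atom 13: O, bond orders sum to 2 (valence 2) → 0 H
  atom 14: N, bond orders sum to 1 (valence 3) → 2 H
Totals → C:10, H:15, N:1, O:3.
In Hill order: C10H15NO3.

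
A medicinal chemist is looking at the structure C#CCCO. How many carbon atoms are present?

4

Count every carbon token in the SMILES (each C, including those in ring-closure positions and inside branches).
Carbon count: 4.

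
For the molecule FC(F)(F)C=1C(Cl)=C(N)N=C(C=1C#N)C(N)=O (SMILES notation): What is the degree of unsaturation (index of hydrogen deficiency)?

Degree of unsaturation = (number of rings) + (number of π bonds).
Ring closures in the SMILES: 1.
π bonds: 4 double bonds (each 1 DoU), 1 triple bond (each 2 DoU) → 6 DoU from unsaturation.
Total DoU = 1 + 6 = 7.

7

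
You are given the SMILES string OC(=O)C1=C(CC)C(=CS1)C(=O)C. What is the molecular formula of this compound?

C9H10O3S

Walk through each heavy atom and fill implicit hydrogens from standard valence (C 4, N 3, O 2, S 2, halogen 1):
  atom 1: O, bond orders sum to 1 (valence 2) → 1 H
  atom 2: C, bond orders sum to 4 (valence 4) → 0 H
  atom 3: O, bond orders sum to 2 (valence 2) → 0 H
  atom 4: C, bond orders sum to 4 (valence 4) → 0 H
  atom 5: C, bond orders sum to 4 (valence 4) → 0 H
  atom 6: C, bond orders sum to 2 (valence 4) → 2 H
  atom 7: C, bond orders sum to 1 (valence 4) → 3 H
  atom 8: C, bond orders sum to 4 (valence 4) → 0 H
  atom 9: C, bond orders sum to 3 (valence 4) → 1 H
  atom 10: S, bond orders sum to 2 (valence 2) → 0 H
  atom 11: C, bond orders sum to 4 (valence 4) → 0 H
  atom 12: O, bond orders sum to 2 (valence 2) → 0 H
  atom 13: C, bond orders sum to 1 (valence 4) → 3 H
Totals → C:9, H:10, O:3, S:1.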